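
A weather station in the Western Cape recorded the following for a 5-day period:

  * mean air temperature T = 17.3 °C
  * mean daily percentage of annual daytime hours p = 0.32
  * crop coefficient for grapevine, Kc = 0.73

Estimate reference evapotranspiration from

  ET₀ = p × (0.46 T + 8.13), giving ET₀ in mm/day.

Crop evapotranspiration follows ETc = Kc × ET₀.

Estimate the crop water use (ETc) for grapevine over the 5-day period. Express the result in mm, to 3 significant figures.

18.8 mm

ET₀ = 0.32 × (0.46 × 17.3 + 8.13) = 0.32 × 16.088 = 5.1482 mm/d
ETc = Kc × ET₀ = 0.73 × 5.1482 = 3.7582 mm/d
Over 5 days: 3.7582 × 5 = 18.791 mm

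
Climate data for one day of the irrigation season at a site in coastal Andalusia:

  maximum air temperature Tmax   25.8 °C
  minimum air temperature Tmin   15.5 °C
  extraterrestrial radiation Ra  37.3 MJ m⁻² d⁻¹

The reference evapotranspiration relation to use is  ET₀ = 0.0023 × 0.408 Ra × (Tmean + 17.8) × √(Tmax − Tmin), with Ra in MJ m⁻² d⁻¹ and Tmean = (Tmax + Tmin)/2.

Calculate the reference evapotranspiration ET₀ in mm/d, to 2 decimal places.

4.32 mm/d

Tmean = (25.8 + 15.5)/2 = 20.65 °C
0.408 Ra = 0.408 × 37.3 = 15.2184 mm/d equivalent
ET₀ = 0.0023 × 15.2184 × (20.65 + 17.8) × √10.3 = 0.0023 × 15.2184 × 38.45 × 3.2094 = 4.3193 mm/d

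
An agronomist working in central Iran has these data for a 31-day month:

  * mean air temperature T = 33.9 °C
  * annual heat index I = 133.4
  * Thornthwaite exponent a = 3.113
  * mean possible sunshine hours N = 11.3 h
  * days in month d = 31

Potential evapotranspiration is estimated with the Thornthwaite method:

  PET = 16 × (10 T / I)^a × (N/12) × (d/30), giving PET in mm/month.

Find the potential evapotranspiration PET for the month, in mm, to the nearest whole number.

284 mm

10T/I = 10 × 33.9 / 133.4 = 2.5412
(10T/I)^a = 2.5412^3.113 = 18.2342
Uncorrected PET = 16 × 18.2342 = 291.747 mm
Correction = (N/12)(d/30) = (11.3/12)(31/30) = 0.9731
PET = 291.747 × 0.9731 = 283.899 mm/month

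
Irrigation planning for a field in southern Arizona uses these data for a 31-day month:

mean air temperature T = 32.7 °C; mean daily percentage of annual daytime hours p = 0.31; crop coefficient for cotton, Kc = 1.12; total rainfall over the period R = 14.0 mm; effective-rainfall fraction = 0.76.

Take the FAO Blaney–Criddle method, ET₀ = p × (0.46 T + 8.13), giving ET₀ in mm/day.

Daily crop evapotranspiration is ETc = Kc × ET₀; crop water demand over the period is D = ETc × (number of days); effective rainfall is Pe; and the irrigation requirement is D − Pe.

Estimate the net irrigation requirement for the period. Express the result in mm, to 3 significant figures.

ET₀ = 0.31 × (0.46 × 32.7 + 8.13) = 0.31 × 23.172 = 7.1833 mm/d
ETc = Kc × ET₀ = 1.12 × 7.1833 = 8.0453 mm/d
Crop demand D = ETc × 31 d = 8.0453 × 31 = 249.404 mm
Pe = 0.76 × 14.0 = 10.640 mm
D − Pe = 249.404 − 10.640 = 238.764 mm

239 mm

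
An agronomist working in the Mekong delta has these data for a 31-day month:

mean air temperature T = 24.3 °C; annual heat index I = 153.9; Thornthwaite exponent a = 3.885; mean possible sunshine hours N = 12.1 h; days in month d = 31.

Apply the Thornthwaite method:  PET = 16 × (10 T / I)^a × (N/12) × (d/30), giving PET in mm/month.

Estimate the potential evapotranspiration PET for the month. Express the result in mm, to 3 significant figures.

10T/I = 10 × 24.3 / 153.9 = 1.5789
(10T/I)^a = 1.5789^3.885 = 5.8967
Uncorrected PET = 16 × 5.8967 = 94.347 mm
Correction = (N/12)(d/30) = (12.1/12)(31/30) = 1.0419
PET = 94.347 × 1.0419 = 98.300 mm/month

98.3 mm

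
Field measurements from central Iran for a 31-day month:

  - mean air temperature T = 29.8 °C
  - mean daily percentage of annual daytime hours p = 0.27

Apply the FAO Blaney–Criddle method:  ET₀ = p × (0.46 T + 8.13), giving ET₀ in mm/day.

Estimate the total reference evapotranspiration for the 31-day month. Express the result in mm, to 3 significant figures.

ET₀ = 0.27 × (0.46 × 29.8 + 8.13) = 0.27 × 21.838 = 5.8963 mm/d
Monthly total = 5.8963 × 31 = 182.785 mm

183 mm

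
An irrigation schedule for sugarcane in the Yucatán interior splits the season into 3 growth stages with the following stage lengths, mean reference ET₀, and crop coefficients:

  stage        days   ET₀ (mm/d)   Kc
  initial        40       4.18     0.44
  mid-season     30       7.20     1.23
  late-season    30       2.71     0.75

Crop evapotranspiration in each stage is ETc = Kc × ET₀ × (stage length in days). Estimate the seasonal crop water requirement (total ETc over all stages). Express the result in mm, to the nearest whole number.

400 mm

initial: 0.44 × 4.18 × 40 = 73.57 mm
mid-season: 1.23 × 7.20 × 30 = 265.68 mm
late-season: 0.75 × 2.71 × 30 = 60.98 mm
Seasonal total = 400.23 mm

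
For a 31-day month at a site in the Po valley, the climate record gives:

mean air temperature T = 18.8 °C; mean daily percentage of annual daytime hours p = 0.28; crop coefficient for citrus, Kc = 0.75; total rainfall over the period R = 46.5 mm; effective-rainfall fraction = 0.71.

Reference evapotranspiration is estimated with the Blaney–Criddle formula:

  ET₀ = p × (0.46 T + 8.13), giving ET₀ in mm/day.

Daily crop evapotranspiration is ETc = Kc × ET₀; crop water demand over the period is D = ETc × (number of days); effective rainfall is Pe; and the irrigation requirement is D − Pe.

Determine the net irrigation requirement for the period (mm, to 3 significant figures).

76.2 mm

ET₀ = 0.28 × (0.46 × 18.8 + 8.13) = 0.28 × 16.778 = 4.6978 mm/d
ETc = Kc × ET₀ = 0.75 × 4.6978 = 3.5234 mm/d
Crop demand D = ETc × 31 d = 3.5234 × 31 = 109.225 mm
Pe = 0.71 × 46.5 = 33.015 mm
D − Pe = 109.225 − 33.015 = 76.210 mm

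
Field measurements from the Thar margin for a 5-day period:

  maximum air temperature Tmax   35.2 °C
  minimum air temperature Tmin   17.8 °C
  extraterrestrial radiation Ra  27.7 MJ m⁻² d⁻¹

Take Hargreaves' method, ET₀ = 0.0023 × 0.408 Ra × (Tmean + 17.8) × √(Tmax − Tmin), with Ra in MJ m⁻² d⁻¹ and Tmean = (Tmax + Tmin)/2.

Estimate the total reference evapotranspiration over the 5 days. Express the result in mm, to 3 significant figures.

Tmean = (35.2 + 17.8)/2 = 26.50 °C
0.408 Ra = 0.408 × 27.7 = 11.3016 mm/d equivalent
ET₀ = 0.0023 × 11.3016 × (26.50 + 17.8) × √17.4 = 0.0023 × 11.3016 × 44.30 × 4.1713 = 4.8033 mm/d
Over 5 days: 4.8033 × 5 = 24.017 mm

24.0 mm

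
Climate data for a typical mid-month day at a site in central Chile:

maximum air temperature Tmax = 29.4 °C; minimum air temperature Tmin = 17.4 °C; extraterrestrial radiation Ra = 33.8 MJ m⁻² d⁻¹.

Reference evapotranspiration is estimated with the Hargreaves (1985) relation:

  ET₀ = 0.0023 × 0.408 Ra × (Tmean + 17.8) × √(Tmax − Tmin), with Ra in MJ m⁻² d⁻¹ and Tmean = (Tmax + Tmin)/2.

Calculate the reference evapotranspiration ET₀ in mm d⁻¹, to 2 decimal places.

Tmean = (29.4 + 17.4)/2 = 23.40 °C
0.408 Ra = 0.408 × 33.8 = 13.7904 mm/d equivalent
ET₀ = 0.0023 × 13.7904 × (23.40 + 17.8) × √12.0 = 0.0023 × 13.7904 × 41.20 × 3.4641 = 4.5268 mm/d

4.53 mm d⁻¹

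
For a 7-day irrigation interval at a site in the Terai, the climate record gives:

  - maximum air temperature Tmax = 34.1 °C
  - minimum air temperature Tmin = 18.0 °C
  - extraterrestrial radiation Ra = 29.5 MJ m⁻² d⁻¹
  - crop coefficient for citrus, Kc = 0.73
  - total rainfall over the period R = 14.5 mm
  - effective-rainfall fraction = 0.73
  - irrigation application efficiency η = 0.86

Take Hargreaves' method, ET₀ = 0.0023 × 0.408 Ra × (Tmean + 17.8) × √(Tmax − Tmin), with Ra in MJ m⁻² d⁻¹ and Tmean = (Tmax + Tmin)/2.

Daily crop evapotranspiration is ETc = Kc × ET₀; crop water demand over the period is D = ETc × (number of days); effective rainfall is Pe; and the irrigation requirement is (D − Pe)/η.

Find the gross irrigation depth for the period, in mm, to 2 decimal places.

Tmean = (34.1 + 18.0)/2 = 26.05 °C
0.408 Ra = 0.408 × 29.5 = 12.0360 mm/d equivalent
ET₀ = 0.0023 × 12.0360 × (26.05 + 17.8) × √16.1 = 0.0023 × 12.0360 × 43.85 × 4.0125 = 4.8707 mm/d
ETc = Kc × ET₀ = 0.73 × 4.8707 = 3.5556 mm/d
Crop demand D = ETc × 7 d = 3.5556 × 7 = 24.889 mm
Pe = 0.73 × 14.5 = 10.585 mm
D − Pe = 24.889 − 10.585 = 14.304 mm
Gross irrigation = 14.304 / 0.86 = 16.633 mm

16.63 mm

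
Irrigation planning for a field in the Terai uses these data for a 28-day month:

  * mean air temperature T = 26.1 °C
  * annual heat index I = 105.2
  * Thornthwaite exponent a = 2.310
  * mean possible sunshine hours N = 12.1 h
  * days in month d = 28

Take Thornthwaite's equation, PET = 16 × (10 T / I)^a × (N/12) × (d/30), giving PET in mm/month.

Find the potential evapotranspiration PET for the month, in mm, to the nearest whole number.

123 mm

10T/I = 10 × 26.1 / 105.2 = 2.4810
(10T/I)^a = 2.4810^2.310 = 8.1581
Uncorrected PET = 16 × 8.1581 = 130.530 mm
Correction = (N/12)(d/30) = (12.1/12)(28/30) = 0.9411
PET = 130.530 × 0.9411 = 122.842 mm/month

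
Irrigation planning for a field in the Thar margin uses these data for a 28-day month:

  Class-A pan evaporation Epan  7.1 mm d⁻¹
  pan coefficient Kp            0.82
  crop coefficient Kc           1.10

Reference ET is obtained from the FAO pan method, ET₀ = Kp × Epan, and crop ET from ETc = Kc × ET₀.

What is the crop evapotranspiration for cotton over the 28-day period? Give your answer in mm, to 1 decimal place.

179.3 mm

ET₀ = 0.82 × 7.1 = 5.8220 mm/d
ETc = Kc × ET₀ = 1.10 × 5.8220 = 6.4042 mm/d
Over 28 days: 6.4042 × 28 = 179.318 mm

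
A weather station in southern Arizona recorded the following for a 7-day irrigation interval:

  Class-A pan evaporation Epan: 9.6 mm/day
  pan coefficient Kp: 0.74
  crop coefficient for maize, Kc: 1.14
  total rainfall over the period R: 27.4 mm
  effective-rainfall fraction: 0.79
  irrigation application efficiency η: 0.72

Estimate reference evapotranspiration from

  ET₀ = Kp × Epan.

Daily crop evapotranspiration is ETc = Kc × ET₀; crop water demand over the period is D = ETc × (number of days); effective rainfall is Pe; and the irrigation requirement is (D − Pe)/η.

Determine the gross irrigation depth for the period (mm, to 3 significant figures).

48.7 mm

ET₀ = 0.74 × 9.6 = 7.1040 mm/d
ETc = Kc × ET₀ = 1.14 × 7.1040 = 8.0986 mm/d
Crop demand D = ETc × 7 d = 8.0986 × 7 = 56.690 mm
Pe = 0.79 × 27.4 = 21.646 mm
D − Pe = 56.690 − 21.646 = 35.044 mm
Gross irrigation = 35.044 / 0.72 = 48.672 mm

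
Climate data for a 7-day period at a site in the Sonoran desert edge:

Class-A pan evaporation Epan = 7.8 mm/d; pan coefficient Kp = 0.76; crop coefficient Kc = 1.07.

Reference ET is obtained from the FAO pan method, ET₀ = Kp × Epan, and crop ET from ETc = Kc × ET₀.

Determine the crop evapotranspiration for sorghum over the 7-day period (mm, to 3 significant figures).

44.4 mm

ET₀ = 0.76 × 7.8 = 5.9280 mm/d
ETc = Kc × ET₀ = 1.07 × 5.9280 = 6.3430 mm/d
Over 7 days: 6.3430 × 7 = 44.401 mm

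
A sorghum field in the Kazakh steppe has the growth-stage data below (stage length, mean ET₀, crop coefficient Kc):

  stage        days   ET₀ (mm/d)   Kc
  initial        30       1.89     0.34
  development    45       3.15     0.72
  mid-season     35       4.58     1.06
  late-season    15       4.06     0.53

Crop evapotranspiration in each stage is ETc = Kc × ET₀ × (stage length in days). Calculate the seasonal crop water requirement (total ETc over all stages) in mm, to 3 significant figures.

324 mm

initial: 0.34 × 1.89 × 30 = 19.28 mm
development: 0.72 × 3.15 × 45 = 102.06 mm
mid-season: 1.06 × 4.58 × 35 = 169.92 mm
late-season: 0.53 × 4.06 × 15 = 32.28 mm
Seasonal total = 323.54 mm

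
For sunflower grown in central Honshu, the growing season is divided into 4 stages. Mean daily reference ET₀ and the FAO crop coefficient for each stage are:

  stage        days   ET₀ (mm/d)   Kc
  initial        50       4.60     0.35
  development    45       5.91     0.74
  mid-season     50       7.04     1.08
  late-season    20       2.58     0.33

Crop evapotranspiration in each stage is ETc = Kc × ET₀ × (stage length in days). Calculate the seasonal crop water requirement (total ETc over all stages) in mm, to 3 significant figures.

674 mm

initial: 0.35 × 4.60 × 50 = 80.50 mm
development: 0.74 × 5.91 × 45 = 196.80 mm
mid-season: 1.08 × 7.04 × 50 = 380.16 mm
late-season: 0.33 × 2.58 × 20 = 17.03 mm
Seasonal total = 674.49 mm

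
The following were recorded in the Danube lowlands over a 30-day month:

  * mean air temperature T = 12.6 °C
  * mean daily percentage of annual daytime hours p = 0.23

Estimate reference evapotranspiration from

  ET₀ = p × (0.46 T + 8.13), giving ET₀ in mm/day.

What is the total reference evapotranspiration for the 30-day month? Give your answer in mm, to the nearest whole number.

ET₀ = 0.23 × (0.46 × 12.6 + 8.13) = 0.23 × 13.926 = 3.2030 mm/d
Monthly total = 3.2030 × 30 = 96.090 mm

96 mm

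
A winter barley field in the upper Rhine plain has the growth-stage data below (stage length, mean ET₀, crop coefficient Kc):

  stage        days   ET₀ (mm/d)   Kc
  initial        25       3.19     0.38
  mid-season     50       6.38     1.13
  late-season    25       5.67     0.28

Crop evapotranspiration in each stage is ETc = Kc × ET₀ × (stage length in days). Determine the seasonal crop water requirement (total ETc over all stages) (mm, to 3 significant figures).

initial: 0.38 × 3.19 × 25 = 30.31 mm
mid-season: 1.13 × 6.38 × 50 = 360.47 mm
late-season: 0.28 × 5.67 × 25 = 39.69 mm
Seasonal total = 430.47 mm

430 mm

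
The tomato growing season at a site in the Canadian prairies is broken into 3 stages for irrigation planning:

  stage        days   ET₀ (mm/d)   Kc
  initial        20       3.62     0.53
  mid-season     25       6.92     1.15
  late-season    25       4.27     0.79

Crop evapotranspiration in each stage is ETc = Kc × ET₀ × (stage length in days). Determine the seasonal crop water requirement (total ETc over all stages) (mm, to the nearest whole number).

322 mm

initial: 0.53 × 3.62 × 20 = 38.37 mm
mid-season: 1.15 × 6.92 × 25 = 198.95 mm
late-season: 0.79 × 4.27 × 25 = 84.33 mm
Seasonal total = 321.65 mm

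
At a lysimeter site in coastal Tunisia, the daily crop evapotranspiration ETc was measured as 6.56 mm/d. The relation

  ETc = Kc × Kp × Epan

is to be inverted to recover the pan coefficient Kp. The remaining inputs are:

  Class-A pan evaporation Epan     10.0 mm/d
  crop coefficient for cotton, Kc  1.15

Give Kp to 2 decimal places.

0.57

ETc = Kc × Kp × Epan  ⇒  Kp = ETc / (Kc × Epan)
Kp = 6.56 / (1.15 × 10.0) = 6.56 / 11.500 = 0.5704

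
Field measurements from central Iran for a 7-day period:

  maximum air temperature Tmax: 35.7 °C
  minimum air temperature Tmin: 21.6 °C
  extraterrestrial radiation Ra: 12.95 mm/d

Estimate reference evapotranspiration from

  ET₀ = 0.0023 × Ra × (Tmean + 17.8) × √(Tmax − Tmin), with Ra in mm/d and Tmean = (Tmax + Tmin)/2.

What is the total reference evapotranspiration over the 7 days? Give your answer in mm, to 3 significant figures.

Tmean = (35.7 + 21.6)/2 = 28.65 °C
ET₀ = 0.0023 × 12.95 × (28.65 + 17.8) × √14.1 = 0.0023 × 12.95 × 46.45 × 3.7550 = 5.1951 mm/d
Over 7 days: 5.1951 × 7 = 36.366 mm

36.4 mm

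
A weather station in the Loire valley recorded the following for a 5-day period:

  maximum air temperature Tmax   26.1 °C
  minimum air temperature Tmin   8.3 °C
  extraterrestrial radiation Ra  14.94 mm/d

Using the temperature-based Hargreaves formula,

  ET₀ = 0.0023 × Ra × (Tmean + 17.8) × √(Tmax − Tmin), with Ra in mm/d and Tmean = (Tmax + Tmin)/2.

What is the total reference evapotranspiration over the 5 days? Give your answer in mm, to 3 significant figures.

Tmean = (26.1 + 8.3)/2 = 17.20 °C
ET₀ = 0.0023 × 14.94 × (17.20 + 17.8) × √17.8 = 0.0023 × 14.94 × 35.00 × 4.2190 = 5.0741 mm/d
Over 5 days: 5.0741 × 5 = 25.371 mm

25.4 mm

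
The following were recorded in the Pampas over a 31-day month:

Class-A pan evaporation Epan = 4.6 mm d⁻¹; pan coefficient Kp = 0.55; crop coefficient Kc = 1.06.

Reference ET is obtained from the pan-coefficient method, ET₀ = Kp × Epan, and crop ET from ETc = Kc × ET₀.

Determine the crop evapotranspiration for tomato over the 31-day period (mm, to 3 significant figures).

ET₀ = 0.55 × 4.6 = 2.5300 mm/d
ETc = Kc × ET₀ = 1.06 × 2.5300 = 2.6818 mm/d
Over 31 days: 2.6818 × 31 = 83.136 mm

83.1 mm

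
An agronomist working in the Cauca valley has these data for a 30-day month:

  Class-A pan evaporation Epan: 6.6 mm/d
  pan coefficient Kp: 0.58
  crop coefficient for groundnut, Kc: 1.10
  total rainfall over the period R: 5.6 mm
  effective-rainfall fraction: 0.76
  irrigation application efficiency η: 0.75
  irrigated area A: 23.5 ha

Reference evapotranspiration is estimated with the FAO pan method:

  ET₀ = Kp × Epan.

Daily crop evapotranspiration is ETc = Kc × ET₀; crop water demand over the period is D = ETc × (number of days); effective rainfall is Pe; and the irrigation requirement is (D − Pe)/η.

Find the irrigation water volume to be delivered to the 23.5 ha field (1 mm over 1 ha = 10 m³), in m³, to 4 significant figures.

ET₀ = 0.58 × 6.6 = 3.8280 mm/d
ETc = Kc × ET₀ = 1.10 × 3.8280 = 4.2108 mm/d
Crop demand D = ETc × 30 d = 4.2108 × 30 = 126.324 mm
Pe = 0.76 × 5.6 = 4.256 mm
D − Pe = 126.324 − 4.256 = 122.068 mm
Gross irrigation = 122.068 / 0.75 = 162.757 mm
Volume = 162.757 mm × 23.5 ha × 10 = 38247.9 m³

38250 m³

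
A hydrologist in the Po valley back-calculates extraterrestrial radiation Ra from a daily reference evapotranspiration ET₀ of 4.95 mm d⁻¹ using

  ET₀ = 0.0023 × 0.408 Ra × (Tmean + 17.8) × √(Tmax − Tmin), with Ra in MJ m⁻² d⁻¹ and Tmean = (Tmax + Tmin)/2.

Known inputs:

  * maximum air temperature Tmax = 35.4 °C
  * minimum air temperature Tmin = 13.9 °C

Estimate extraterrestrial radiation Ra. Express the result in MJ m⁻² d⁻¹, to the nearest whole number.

Tmean = (35.4+13.9)/2 = 24.65 °C; ΔT = 21.5
Ra = ET₀ / [0.0023 × 0.408 × (Tmean+17.8) × √ΔT]
   = 4.95 / (0.0023 × 0.408 × 42.45 × 4.6368) = 26.799 MJ m⁻² d⁻¹

27 MJ m⁻² d⁻¹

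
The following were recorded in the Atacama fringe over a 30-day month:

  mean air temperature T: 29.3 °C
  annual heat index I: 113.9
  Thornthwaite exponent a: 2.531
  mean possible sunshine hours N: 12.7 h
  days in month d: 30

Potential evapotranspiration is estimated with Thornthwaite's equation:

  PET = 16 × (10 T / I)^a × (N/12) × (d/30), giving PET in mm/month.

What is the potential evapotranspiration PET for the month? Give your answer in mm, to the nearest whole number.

10T/I = 10 × 29.3 / 113.9 = 2.5724
(10T/I)^a = 2.5724^2.531 = 10.9287
Uncorrected PET = 16 × 10.9287 = 174.859 mm
Correction = (N/12)(d/30) = (12.7/12)(30/30) = 1.0583
PET = 174.859 × 1.0583 = 185.053 mm/month

185 mm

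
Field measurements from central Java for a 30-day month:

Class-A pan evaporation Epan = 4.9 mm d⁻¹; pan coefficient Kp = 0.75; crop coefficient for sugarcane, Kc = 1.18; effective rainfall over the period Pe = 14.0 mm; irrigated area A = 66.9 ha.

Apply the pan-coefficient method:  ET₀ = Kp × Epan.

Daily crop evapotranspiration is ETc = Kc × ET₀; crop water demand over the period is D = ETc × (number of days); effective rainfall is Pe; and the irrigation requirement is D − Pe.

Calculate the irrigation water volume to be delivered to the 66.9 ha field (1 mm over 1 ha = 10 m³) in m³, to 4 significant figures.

77670 m³

ET₀ = 0.75 × 4.9 = 3.6750 mm/d
ETc = Kc × ET₀ = 1.18 × 3.6750 = 4.3365 mm/d
Crop demand D = ETc × 30 d = 4.3365 × 30 = 130.095 mm
D − Pe = 130.095 − 14.0 = 116.095 mm
Volume = 116.095 mm × 66.9 ha × 10 = 77667.6 m³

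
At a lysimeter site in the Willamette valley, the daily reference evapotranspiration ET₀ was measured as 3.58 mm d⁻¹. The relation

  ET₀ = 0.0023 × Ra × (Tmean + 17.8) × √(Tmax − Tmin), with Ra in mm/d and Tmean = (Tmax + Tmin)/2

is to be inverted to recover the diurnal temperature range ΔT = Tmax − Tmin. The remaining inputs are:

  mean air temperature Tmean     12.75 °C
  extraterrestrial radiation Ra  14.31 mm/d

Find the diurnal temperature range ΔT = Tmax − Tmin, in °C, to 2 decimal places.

√ΔT = ET₀ / [0.0023 × Ra × (Tmean+17.8)] = 3.58 / (0.0023 × 14.31 × 30.55) = 3.5604
ΔT = 3.5604² = 12.676 °C

12.68 °C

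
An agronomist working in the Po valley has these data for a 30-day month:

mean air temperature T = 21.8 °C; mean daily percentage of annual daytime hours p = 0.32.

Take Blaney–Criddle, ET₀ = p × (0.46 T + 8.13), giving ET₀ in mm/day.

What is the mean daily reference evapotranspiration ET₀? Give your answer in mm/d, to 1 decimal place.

ET₀ = 0.32 × (0.46 × 21.8 + 8.13) = 0.32 × 18.158 = 5.8106 mm/d

5.8 mm/d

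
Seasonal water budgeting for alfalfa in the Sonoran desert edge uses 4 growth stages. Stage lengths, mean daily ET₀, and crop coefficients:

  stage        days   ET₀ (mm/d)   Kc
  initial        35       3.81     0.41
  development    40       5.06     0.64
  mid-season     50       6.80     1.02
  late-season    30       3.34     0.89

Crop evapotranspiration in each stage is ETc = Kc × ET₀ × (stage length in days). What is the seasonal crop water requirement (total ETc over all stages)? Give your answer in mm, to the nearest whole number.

620 mm

initial: 0.41 × 3.81 × 35 = 54.67 mm
development: 0.64 × 5.06 × 40 = 129.54 mm
mid-season: 1.02 × 6.80 × 50 = 346.80 mm
late-season: 0.89 × 3.34 × 30 = 89.18 mm
Seasonal total = 620.19 mm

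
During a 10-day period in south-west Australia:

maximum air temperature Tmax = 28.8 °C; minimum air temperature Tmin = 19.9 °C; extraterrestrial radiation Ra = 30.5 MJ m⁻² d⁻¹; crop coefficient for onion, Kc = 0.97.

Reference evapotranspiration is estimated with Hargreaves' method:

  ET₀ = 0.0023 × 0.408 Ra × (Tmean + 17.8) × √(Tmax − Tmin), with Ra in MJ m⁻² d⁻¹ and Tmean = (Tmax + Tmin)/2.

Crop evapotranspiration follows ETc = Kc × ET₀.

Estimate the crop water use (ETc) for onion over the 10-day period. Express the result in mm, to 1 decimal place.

34.9 mm

Tmean = (28.8 + 19.9)/2 = 24.35 °C
0.408 Ra = 0.408 × 30.5 = 12.4440 mm/d equivalent
ET₀ = 0.0023 × 12.4440 × (24.35 + 17.8) × √8.9 = 0.0023 × 12.4440 × 42.15 × 2.9833 = 3.5990 mm/d
ETc = Kc × ET₀ = 0.97 × 3.5990 = 3.4910 mm/d
Over 10 days: 3.4910 × 10 = 34.910 mm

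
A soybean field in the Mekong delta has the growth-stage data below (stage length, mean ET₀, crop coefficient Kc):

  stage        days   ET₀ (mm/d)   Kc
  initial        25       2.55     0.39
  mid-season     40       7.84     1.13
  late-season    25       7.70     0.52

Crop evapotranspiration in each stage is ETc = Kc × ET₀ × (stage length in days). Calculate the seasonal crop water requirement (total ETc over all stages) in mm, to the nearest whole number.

initial: 0.39 × 2.55 × 25 = 24.86 mm
mid-season: 1.13 × 7.84 × 40 = 354.37 mm
late-season: 0.52 × 7.70 × 25 = 100.10 mm
Seasonal total = 479.33 mm

479 mm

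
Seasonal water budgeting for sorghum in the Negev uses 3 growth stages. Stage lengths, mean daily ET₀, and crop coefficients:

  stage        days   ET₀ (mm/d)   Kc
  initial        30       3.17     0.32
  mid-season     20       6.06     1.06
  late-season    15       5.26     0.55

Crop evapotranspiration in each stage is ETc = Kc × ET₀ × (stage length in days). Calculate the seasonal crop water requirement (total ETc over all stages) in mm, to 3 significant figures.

initial: 0.32 × 3.17 × 30 = 30.43 mm
mid-season: 1.06 × 6.06 × 20 = 128.47 mm
late-season: 0.55 × 5.26 × 15 = 43.40 mm
Seasonal total = 202.30 mm

202 mm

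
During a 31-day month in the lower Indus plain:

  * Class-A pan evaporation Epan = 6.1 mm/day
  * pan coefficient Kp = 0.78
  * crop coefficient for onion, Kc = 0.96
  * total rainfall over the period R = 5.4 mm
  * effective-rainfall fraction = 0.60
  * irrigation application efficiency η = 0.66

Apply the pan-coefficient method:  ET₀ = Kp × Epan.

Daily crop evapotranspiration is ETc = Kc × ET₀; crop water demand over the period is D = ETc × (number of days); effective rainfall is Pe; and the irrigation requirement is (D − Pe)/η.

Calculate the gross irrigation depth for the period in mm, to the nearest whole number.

210 mm

ET₀ = 0.78 × 6.1 = 4.7580 mm/d
ETc = Kc × ET₀ = 0.96 × 4.7580 = 4.5677 mm/d
Crop demand D = ETc × 31 d = 4.5677 × 31 = 141.599 mm
Pe = 0.60 × 5.4 = 3.240 mm
D − Pe = 141.599 − 3.240 = 138.359 mm
Gross irrigation = 138.359 / 0.66 = 209.635 mm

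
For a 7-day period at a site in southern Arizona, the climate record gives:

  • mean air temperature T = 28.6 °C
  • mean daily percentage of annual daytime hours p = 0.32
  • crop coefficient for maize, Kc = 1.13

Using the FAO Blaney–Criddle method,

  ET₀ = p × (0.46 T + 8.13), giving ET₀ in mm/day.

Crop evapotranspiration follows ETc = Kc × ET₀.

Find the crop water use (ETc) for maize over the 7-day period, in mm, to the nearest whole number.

54 mm

ET₀ = 0.32 × (0.46 × 28.6 + 8.13) = 0.32 × 21.286 = 6.8115 mm/d
ETc = Kc × ET₀ = 1.13 × 6.8115 = 7.6970 mm/d
Over 7 days: 7.6970 × 7 = 53.879 mm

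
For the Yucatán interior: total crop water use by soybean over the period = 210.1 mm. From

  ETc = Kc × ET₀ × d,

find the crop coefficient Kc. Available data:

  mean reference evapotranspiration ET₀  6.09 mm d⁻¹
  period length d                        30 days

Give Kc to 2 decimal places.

ETc = Kc × ET₀ × d  ⇒  Kc = ETc / (ET₀ × d)
Kc = 210.1 / (6.09 × 30) = 210.1 / 182.70 = 1.1500

1.15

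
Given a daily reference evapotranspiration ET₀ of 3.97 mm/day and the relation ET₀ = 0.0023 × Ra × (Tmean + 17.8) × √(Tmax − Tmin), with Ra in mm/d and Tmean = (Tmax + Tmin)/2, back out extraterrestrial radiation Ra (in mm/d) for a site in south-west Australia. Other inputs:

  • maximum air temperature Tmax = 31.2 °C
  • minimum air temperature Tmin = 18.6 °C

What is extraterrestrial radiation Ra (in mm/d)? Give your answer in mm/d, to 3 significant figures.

11.4 mm/d

Tmean = 24.90 °C; √ΔT = 3.5496
Ra = ET₀ / [0.0023 × (Tmean+17.8) × √ΔT] = 3.97 / (0.0023 × 42.70 × 3.5496) = 11.388 mm/d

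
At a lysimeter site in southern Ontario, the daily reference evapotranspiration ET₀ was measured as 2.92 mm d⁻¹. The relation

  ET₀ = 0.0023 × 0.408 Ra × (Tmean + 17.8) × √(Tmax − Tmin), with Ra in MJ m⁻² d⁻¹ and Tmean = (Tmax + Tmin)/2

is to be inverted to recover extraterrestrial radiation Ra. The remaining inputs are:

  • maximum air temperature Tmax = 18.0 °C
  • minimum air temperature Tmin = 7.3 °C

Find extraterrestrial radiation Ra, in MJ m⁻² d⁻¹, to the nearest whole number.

Tmean = (18.0+7.3)/2 = 12.65 °C; ΔT = 10.7
Ra = ET₀ / [0.0023 × 0.408 × (Tmean+17.8) × √ΔT]
   = 2.92 / (0.0023 × 0.408 × 30.45 × 3.2711) = 31.240 MJ m⁻² d⁻¹

31 MJ m⁻² d⁻¹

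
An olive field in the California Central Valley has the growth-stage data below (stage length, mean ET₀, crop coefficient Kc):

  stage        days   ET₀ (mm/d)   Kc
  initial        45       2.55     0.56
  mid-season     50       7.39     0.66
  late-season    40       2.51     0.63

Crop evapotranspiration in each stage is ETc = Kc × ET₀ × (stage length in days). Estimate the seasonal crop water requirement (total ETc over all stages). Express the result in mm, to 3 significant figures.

371 mm

initial: 0.56 × 2.55 × 45 = 64.26 mm
mid-season: 0.66 × 7.39 × 50 = 243.87 mm
late-season: 0.63 × 2.51 × 40 = 63.25 mm
Seasonal total = 371.38 mm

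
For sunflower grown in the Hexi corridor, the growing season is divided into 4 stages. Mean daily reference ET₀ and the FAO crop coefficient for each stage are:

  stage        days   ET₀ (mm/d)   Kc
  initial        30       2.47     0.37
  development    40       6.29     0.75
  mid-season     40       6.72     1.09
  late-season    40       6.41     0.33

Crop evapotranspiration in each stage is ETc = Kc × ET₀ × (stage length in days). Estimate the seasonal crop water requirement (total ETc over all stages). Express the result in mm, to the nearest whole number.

594 mm

initial: 0.37 × 2.47 × 30 = 27.42 mm
development: 0.75 × 6.29 × 40 = 188.70 mm
mid-season: 1.09 × 6.72 × 40 = 292.99 mm
late-season: 0.33 × 6.41 × 40 = 84.61 mm
Seasonal total = 593.72 mm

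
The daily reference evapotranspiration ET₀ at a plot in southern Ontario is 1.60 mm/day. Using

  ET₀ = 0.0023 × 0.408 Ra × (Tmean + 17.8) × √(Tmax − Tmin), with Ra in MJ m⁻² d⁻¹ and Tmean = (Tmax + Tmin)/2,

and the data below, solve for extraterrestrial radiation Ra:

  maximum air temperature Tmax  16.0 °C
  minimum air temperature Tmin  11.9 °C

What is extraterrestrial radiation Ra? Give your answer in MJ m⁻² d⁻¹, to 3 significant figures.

26.5 MJ m⁻² d⁻¹

Tmean = (16.0+11.9)/2 = 13.95 °C; ΔT = 4.1
Ra = ET₀ / [0.0023 × 0.408 × (Tmean+17.8) × √ΔT]
   = 1.60 / (0.0023 × 0.408 × 31.75 × 2.0248) = 26.522 MJ m⁻² d⁻¹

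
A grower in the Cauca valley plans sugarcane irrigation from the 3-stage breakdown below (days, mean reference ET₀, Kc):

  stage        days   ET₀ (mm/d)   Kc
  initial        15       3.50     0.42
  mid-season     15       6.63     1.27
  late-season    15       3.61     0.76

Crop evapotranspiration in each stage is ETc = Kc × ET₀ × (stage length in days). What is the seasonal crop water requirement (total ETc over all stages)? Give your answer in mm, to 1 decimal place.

initial: 0.42 × 3.50 × 15 = 22.05 mm
mid-season: 1.27 × 6.63 × 15 = 126.30 mm
late-season: 0.76 × 3.61 × 15 = 41.15 mm
Seasonal total = 189.50 mm

189.5 mm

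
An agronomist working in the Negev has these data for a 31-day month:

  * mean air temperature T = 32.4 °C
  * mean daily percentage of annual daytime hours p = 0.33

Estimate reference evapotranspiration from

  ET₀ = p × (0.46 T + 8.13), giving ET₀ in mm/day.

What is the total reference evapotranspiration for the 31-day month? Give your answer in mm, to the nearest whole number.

ET₀ = 0.33 × (0.46 × 32.4 + 8.13) = 0.33 × 23.034 = 7.6012 mm/d
Monthly total = 7.6012 × 31 = 235.637 mm

236 mm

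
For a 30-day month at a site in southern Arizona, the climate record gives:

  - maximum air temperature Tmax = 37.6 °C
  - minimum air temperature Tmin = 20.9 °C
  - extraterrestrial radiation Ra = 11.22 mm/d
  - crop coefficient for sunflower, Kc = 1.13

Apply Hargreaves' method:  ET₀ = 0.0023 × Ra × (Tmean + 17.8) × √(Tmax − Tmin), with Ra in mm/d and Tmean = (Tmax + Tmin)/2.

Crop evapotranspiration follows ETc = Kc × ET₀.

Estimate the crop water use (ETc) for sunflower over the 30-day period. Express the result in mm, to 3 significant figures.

Tmean = (37.6 + 20.9)/2 = 29.25 °C
ET₀ = 0.0023 × 11.22 × (29.25 + 17.8) × √16.7 = 0.0023 × 11.22 × 47.05 × 4.0866 = 4.9618 mm/d
ETc = Kc × ET₀ = 1.13 × 4.9618 = 5.6068 mm/d
Over 30 days: 5.6068 × 30 = 168.204 mm

168 mm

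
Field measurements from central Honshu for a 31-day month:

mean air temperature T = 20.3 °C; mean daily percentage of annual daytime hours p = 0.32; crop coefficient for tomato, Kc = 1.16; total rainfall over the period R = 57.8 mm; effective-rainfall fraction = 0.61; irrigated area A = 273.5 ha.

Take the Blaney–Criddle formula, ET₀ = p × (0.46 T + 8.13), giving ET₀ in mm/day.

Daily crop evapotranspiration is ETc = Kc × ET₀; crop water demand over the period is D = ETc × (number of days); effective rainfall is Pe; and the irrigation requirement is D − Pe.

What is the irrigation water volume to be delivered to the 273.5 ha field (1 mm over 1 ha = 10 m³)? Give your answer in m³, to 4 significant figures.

ET₀ = 0.32 × (0.46 × 20.3 + 8.13) = 0.32 × 17.468 = 5.5898 mm/d
ETc = Kc × ET₀ = 1.16 × 5.5898 = 6.4842 mm/d
Crop demand D = ETc × 31 d = 6.4842 × 31 = 201.010 mm
Pe = 0.61 × 57.8 = 35.258 mm
D − Pe = 201.010 − 35.258 = 165.752 mm
Volume = 165.752 mm × 273.5 ha × 10 = 453331.7 m³

453300 m³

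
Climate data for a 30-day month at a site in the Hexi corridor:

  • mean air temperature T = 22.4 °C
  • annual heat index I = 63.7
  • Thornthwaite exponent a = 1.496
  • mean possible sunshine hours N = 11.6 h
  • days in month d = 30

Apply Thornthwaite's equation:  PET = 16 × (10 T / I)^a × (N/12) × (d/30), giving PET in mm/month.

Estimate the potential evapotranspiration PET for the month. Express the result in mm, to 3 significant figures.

101 mm

10T/I = 10 × 22.4 / 63.7 = 3.5165
(10T/I)^a = 3.5165^1.496 = 6.5612
Uncorrected PET = 16 × 6.5612 = 104.979 mm
Correction = (N/12)(d/30) = (11.6/12)(30/30) = 0.9667
PET = 104.979 × 0.9667 = 101.483 mm/month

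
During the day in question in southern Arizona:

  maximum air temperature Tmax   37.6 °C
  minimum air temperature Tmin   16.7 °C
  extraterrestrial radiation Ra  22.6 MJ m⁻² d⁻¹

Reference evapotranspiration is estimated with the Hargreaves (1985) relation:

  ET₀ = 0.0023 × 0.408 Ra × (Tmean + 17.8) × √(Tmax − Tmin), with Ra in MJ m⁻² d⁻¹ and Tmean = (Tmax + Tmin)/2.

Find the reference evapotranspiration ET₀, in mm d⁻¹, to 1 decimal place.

4.4 mm d⁻¹

Tmean = (37.6 + 16.7)/2 = 27.15 °C
0.408 Ra = 0.408 × 22.6 = 9.2208 mm/d equivalent
ET₀ = 0.0023 × 9.2208 × (27.15 + 17.8) × √20.9 = 0.0023 × 9.2208 × 44.95 × 4.5717 = 4.3582 mm/d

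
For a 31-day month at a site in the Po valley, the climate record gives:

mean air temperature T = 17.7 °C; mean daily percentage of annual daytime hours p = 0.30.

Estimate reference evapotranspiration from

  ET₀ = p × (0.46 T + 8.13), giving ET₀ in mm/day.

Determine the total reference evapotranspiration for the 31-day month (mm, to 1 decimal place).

151.3 mm

ET₀ = 0.30 × (0.46 × 17.7 + 8.13) = 0.30 × 16.272 = 4.8816 mm/d
Monthly total = 4.8816 × 31 = 151.330 mm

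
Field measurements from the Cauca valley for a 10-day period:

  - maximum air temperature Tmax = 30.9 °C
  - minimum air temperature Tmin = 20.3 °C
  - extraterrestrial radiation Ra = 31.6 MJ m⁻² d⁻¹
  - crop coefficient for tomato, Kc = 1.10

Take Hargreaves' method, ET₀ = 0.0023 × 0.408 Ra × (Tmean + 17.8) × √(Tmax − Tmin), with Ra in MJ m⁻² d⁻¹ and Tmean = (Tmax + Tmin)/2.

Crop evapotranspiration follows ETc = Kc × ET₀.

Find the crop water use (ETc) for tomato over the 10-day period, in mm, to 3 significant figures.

Tmean = (30.9 + 20.3)/2 = 25.60 °C
0.408 Ra = 0.408 × 31.6 = 12.8928 mm/d equivalent
ET₀ = 0.0023 × 12.8928 × (25.60 + 17.8) × √10.6 = 0.0023 × 12.8928 × 43.40 × 3.2558 = 4.1901 mm/d
ETc = Kc × ET₀ = 1.10 × 4.1901 = 4.6091 mm/d
Over 10 days: 4.6091 × 10 = 46.091 mm

46.1 mm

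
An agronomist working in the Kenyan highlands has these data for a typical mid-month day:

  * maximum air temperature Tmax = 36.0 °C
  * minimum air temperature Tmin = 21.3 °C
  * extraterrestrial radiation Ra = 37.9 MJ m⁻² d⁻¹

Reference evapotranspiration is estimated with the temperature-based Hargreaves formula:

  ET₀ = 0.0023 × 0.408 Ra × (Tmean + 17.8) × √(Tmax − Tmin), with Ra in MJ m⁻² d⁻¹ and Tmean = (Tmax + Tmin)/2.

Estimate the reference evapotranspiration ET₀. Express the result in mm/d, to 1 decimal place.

Tmean = (36.0 + 21.3)/2 = 28.65 °C
0.408 Ra = 0.408 × 37.9 = 15.4632 mm/d equivalent
ET₀ = 0.0023 × 15.4632 × (28.65 + 17.8) × √14.7 = 0.0023 × 15.4632 × 46.45 × 3.8341 = 6.3340 mm/d

6.3 mm/d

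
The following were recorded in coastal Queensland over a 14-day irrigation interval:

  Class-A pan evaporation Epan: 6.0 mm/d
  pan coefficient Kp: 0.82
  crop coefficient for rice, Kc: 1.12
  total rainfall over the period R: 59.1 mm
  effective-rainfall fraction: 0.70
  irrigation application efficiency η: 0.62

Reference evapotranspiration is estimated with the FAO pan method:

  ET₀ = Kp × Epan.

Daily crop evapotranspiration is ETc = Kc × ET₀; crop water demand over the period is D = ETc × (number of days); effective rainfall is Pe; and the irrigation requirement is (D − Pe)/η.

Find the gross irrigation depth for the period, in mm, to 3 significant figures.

ET₀ = 0.82 × 6.0 = 4.9200 mm/d
ETc = Kc × ET₀ = 1.12 × 4.9200 = 5.5104 mm/d
Crop demand D = ETc × 14 d = 5.5104 × 14 = 77.146 mm
Pe = 0.70 × 59.1 = 41.370 mm
D − Pe = 77.146 − 41.370 = 35.776 mm
Gross irrigation = 35.776 / 0.62 = 57.703 mm

57.7 mm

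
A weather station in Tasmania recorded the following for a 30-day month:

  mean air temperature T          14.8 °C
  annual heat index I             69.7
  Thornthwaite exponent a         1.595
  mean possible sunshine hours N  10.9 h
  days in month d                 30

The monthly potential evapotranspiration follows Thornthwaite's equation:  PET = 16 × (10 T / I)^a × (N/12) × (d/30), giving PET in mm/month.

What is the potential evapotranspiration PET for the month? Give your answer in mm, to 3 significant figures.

10T/I = 10 × 14.8 / 69.7 = 2.1234
(10T/I)^a = 2.1234^1.595 = 3.3237
Uncorrected PET = 16 × 3.3237 = 53.179 mm
Correction = (N/12)(d/30) = (10.9/12)(30/30) = 0.9083
PET = 53.179 × 0.9083 = 48.302 mm/month

48.3 mm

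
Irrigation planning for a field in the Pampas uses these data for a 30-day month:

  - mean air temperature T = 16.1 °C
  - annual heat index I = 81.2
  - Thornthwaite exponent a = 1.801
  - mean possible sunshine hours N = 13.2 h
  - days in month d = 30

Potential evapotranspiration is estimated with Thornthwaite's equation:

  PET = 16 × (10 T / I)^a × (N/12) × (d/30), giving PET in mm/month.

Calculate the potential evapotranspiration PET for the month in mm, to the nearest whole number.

10T/I = 10 × 16.1 / 81.2 = 1.9828
(10T/I)^a = 1.9828^1.801 = 3.4308
Uncorrected PET = 16 × 3.4308 = 54.893 mm
Correction = (N/12)(d/30) = (13.2/12)(30/30) = 1.1000
PET = 54.893 × 1.1000 = 60.382 mm/month

60 mm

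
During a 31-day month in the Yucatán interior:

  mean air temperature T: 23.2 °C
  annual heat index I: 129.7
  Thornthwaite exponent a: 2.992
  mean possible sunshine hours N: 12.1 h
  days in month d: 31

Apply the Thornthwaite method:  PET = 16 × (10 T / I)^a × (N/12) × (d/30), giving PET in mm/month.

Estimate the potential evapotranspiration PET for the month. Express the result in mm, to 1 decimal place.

95.0 mm

10T/I = 10 × 23.2 / 129.7 = 1.7887
(10T/I)^a = 1.7887^2.992 = 5.6963
Uncorrected PET = 16 × 5.6963 = 91.141 mm
Correction = (N/12)(d/30) = (12.1/12)(31/30) = 1.0419
PET = 91.141 × 1.0419 = 94.960 mm/month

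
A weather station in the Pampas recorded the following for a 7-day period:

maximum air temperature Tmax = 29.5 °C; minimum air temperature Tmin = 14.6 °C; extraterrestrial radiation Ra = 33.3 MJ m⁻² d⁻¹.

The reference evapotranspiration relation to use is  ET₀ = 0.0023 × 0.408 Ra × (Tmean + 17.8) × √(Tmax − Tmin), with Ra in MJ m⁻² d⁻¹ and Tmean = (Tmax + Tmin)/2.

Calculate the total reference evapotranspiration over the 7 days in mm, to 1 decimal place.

33.6 mm

Tmean = (29.5 + 14.6)/2 = 22.05 °C
0.408 Ra = 0.408 × 33.3 = 13.5864 mm/d equivalent
ET₀ = 0.0023 × 13.5864 × (22.05 + 17.8) × √14.9 = 0.0023 × 13.5864 × 39.85 × 3.8601 = 4.8068 mm/d
Over 7 days: 4.8068 × 7 = 33.648 mm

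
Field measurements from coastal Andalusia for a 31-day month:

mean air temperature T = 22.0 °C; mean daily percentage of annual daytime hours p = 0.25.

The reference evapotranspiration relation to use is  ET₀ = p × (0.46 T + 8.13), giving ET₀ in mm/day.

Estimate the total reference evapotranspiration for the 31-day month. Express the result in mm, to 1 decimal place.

ET₀ = 0.25 × (0.46 × 22.0 + 8.13) = 0.25 × 18.250 = 4.5625 mm/d
Monthly total = 4.5625 × 31 = 141.438 mm

141.4 mm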